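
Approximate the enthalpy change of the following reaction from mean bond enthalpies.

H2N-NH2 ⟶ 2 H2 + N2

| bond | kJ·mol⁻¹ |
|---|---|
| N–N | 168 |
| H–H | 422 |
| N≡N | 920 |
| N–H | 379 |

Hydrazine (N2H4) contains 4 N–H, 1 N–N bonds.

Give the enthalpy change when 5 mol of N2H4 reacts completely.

ΔH = −400 kJ

Bonds broken (reactants):
  N–H: 4 × 379 = 1516
  N–N: 1 × 168 = 168
  Σ(broken) = 1684 kJ
Bonds formed (products):
  H–H: 2 × 422 = 844
  N≡N: 1 × 920 = 920
  Σ(formed) = 1764 kJ
ΔH = Σ(broken) − Σ(formed) = 1684 − 1764 = −80 kJ
For 5× the reaction as written: 5 × (−80) = −400 kJ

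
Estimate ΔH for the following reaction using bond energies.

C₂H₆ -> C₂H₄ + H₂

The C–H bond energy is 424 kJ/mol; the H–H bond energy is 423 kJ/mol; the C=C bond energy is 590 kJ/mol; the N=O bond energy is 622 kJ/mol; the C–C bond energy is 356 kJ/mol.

Bonds broken (reactants):
  C–C: 1 × 356 = 356
  C–H: 6 × 424 = 2544
  Σ(broken) = 2900 kJ
Bonds formed (products):
  C–H: 4 × 424 = 1696
  C=C: 1 × 590 = 590
  H–H: 1 × 423 = 423
  Σ(formed) = 2709 kJ
ΔH = Σ(broken) − Σ(formed) = 2900 − 2709 = +191 kJ

ΔH ≈ +191 kJ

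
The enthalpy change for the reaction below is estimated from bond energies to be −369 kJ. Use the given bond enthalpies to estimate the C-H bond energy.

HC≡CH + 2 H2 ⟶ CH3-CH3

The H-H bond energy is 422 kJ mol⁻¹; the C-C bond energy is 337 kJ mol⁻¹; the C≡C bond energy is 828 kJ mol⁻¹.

Let D be the C-H bond energy.
Σ(broken) = 1×828 + 2×D + 2×422 = 1672 + 2D
Σ(formed) = 1×337 + 6×D = 337 + 6D
ΔH = Σ(broken) − Σ(formed) = (1672 + 2D) − (337 + 6D) = +1335 − 4D
Setting this equal to −369 kJ gives 4D = 1704, so D = 426 kJ/mol.

D(C-H) ≈ 426 kJ/mol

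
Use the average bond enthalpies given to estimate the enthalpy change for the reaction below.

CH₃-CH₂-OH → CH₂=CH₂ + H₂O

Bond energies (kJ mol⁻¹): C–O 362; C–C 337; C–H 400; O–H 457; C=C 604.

Bonds broken (reactants):
  C–C: 1 × 337 = 337
  C–H: 5 × 400 = 2000
  C–O: 1 × 362 = 362
  O–H: 1 × 457 = 457
  Σ(broken) = 3156 kJ
Bonds formed (products):
  C–H: 4 × 400 = 1600
  C=C: 1 × 604 = 604
  O–H: 2 × 457 = 914
  Σ(formed) = 3118 kJ
ΔH = Σ(broken) − Σ(formed) = 3156 − 3118 = +38 kJ

ΔH ≈ +38 kJ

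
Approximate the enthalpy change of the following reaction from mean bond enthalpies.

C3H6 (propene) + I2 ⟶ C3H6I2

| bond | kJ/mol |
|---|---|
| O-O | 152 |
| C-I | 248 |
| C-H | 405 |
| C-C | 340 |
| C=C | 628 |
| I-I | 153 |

Bonds broken (reactants):
  C-C: 1 × 340 = 340
  C-H: 6 × 405 = 2430
  C=C: 1 × 628 = 628
  I-I: 1 × 153 = 153
  Σ(broken) = 3551 kJ
Bonds formed (products):
  C-C: 2 × 340 = 680
  C-H: 6 × 405 = 2430
  C-I: 2 × 248 = 496
  Σ(formed) = 3606 kJ
ΔH = Σ(broken) − Σ(formed) = 3551 − 3606 = −55 kJ

ΔH ≈ −55 kJ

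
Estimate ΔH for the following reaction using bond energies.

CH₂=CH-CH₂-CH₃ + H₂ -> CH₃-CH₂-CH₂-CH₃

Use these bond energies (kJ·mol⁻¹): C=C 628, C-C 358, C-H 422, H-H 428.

Bonds broken (reactants):
  C-C: 2 × 358 = 716
  C-H: 8 × 422 = 3376
  C=C: 1 × 628 = 628
  H-H: 1 × 428 = 428
  Σ(broken) = 5148 kJ
Bonds formed (products):
  C-C: 3 × 358 = 1074
  C-H: 10 × 422 = 4220
  Σ(formed) = 5294 kJ
ΔH = Σ(broken) − Σ(formed) = 5148 − 5294 = −146 kJ

ΔH ≈ −146 kJ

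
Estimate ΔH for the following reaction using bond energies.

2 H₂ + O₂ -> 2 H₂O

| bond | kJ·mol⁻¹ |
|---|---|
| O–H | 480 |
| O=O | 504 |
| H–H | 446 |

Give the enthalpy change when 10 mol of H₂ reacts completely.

Bonds broken (reactants):
  H–H: 2 × 446 = 892
  O=O: 1 × 504 = 504
  Σ(broken) = 1396 kJ
Bonds formed (products):
  O–H: 4 × 480 = 1920
  Σ(formed) = 1920 kJ
ΔH = Σ(broken) − Σ(formed) = 1396 − 1920 = −524 kJ
For 5× the reaction as written: 5 × (−524) = −2620 kJ

ΔH = −2620 kJ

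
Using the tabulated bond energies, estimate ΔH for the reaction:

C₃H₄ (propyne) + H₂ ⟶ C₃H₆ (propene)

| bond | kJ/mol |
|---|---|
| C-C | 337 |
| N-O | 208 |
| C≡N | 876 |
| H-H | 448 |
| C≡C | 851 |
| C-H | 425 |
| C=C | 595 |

Bonds broken (reactants):
  C≡C: 1 × 851 = 851
  C-C: 1 × 337 = 337
  C-H: 4 × 425 = 1700
  H-H: 1 × 448 = 448
  Σ(broken) = 3336 kJ
Bonds formed (products):
  C-C: 1 × 337 = 337
  C-H: 6 × 425 = 2550
  C=C: 1 × 595 = 595
  Σ(formed) = 3482 kJ
ΔH = Σ(broken) − Σ(formed) = 3336 − 3482 = −146 kJ

ΔH ≈ −146 kJ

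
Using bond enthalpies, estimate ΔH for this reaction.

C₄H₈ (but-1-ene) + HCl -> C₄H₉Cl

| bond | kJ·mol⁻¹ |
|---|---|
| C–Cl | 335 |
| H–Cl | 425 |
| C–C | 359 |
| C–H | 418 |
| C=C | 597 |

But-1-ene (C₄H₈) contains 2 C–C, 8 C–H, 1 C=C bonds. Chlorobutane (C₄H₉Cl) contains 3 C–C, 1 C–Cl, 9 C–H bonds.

ΔH ≈ −90 kJ

Bonds broken (reactants):
  C–C: 2 × 359 = 718
  C–H: 8 × 418 = 3344
  C=C: 1 × 597 = 597
  H–Cl: 1 × 425 = 425
  Σ(broken) = 5084 kJ
Bonds formed (products):
  C–C: 3 × 359 = 1077
  C–Cl: 1 × 335 = 335
  C–H: 9 × 418 = 3762
  Σ(formed) = 5174 kJ
ΔH = Σ(broken) − Σ(formed) = 5084 − 5174 = −90 kJ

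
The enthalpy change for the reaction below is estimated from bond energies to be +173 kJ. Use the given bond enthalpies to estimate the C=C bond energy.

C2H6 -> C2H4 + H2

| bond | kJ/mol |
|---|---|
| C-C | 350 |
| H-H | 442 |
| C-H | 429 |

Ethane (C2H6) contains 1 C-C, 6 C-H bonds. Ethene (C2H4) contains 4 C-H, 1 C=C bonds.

D(C=C) ≈ 593 kJ/mol

Let D be the C=C bond energy.
Σ(broken) = 1×350 + 6×429 = 2924
Σ(formed) = 4×429 + 1×D + 1×442 = 2158 + D
ΔH = Σ(broken) − Σ(formed) = (2924) − (2158 + D) = +766 − D
Setting this equal to +173 kJ gives D = 593 kJ/mol.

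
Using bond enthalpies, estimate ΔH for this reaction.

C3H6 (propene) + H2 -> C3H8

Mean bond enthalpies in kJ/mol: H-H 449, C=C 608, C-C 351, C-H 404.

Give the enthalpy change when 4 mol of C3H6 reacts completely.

Bonds broken (reactants):
  C-C: 1 × 351 = 351
  C-H: 6 × 404 = 2424
  C=C: 1 × 608 = 608
  H-H: 1 × 449 = 449
  Σ(broken) = 3832 kJ
Bonds formed (products):
  C-C: 2 × 351 = 702
  C-H: 8 × 404 = 3232
  Σ(formed) = 3934 kJ
ΔH = Σ(broken) − Σ(formed) = 3832 − 3934 = −102 kJ
For 4× the reaction as written: 4 × (−102) = −408 kJ

ΔH = −408 kJ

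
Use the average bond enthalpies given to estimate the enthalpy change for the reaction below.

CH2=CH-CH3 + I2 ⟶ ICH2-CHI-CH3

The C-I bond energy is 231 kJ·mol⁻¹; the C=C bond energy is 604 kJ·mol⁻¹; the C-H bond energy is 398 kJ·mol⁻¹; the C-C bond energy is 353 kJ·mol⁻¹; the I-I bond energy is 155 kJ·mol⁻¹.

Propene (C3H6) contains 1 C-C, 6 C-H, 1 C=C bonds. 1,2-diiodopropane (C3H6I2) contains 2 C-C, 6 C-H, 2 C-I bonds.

ΔH ≈ −56 kJ

Bonds broken (reactants):
  C-C: 1 × 353 = 353
  C-H: 6 × 398 = 2388
  C=C: 1 × 604 = 604
  I-I: 1 × 155 = 155
  Σ(broken) = 3500 kJ
Bonds formed (products):
  C-C: 2 × 353 = 706
  C-H: 6 × 398 = 2388
  C-I: 2 × 231 = 462
  Σ(formed) = 3556 kJ
ΔH = Σ(broken) − Σ(formed) = 3500 − 3556 = −56 kJ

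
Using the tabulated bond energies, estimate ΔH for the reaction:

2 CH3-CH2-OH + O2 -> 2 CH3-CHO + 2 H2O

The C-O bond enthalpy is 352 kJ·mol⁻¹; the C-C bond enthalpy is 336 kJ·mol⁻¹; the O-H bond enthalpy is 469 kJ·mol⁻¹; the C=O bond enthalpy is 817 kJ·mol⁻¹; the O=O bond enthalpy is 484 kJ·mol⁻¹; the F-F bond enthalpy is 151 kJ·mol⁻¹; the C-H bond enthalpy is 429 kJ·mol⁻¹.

Bonds broken (reactants):
  C-C: 2 × 336 = 672
  C-H: 10 × 429 = 4290
  C-O: 2 × 352 = 704
  O-H: 2 × 469 = 938
  O=O: 1 × 484 = 484
  Σ(broken) = 7088 kJ
Bonds formed (products):
  C-C: 2 × 336 = 672
  C-H: 8 × 429 = 3432
  C=O: 2 × 817 = 1634
  O-H: 4 × 469 = 1876
  Σ(formed) = 7614 kJ
ΔH = Σ(broken) − Σ(formed) = 7088 − 7614 = −526 kJ

ΔH ≈ −526 kJ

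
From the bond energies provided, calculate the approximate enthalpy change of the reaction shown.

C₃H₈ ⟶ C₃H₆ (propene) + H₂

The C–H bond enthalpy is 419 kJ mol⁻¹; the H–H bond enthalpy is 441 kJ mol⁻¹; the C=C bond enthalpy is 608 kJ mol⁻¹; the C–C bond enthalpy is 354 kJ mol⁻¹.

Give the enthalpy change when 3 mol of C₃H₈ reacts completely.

Bonds broken (reactants):
  C–C: 2 × 354 = 708
  C–H: 8 × 419 = 3352
  Σ(broken) = 4060 kJ
Bonds formed (products):
  C–C: 1 × 354 = 354
  C–H: 6 × 419 = 2514
  C=C: 1 × 608 = 608
  H–H: 1 × 441 = 441
  Σ(formed) = 3917 kJ
ΔH = Σ(broken) − Σ(formed) = 4060 − 3917 = +143 kJ
For 3× the reaction as written: 3 × (+143) = +429 kJ

ΔH = +429 kJ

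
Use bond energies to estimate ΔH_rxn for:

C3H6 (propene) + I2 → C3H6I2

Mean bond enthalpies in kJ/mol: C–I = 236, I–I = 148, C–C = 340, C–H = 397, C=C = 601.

ΔH ≈ −63 kJ

Bonds broken (reactants):
  C–C: 1 × 340 = 340
  C–H: 6 × 397 = 2382
  C=C: 1 × 601 = 601
  I–I: 1 × 148 = 148
  Σ(broken) = 3471 kJ
Bonds formed (products):
  C–C: 2 × 340 = 680
  C–H: 6 × 397 = 2382
  C–I: 2 × 236 = 472
  Σ(formed) = 3534 kJ
ΔH = Σ(broken) − Σ(formed) = 3471 − 3534 = −63 kJ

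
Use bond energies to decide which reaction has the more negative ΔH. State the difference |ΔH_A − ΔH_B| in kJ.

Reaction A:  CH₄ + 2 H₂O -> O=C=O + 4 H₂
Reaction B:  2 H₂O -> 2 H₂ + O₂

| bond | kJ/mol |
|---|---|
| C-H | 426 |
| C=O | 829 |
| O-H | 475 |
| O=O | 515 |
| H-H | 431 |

Reaction A, by 301 kJ

Reaction A:
  Bonds broken (reactants):
    C-H: 4 × 426 = 1704
    O-H: 4 × 475 = 1900
    Σ(broken) = 3604 kJ
  Bonds formed (products):
    C=O: 2 × 829 = 1658
    H-H: 4 × 431 = 1724
    Σ(formed) = 3382 kJ
  ΔH_A = 3604 − 3382 = +222 kJ
Reaction B:
  Bonds broken (reactants):
    O-H: 4 × 475 = 1900
    Σ(broken) = 1900 kJ
  Bonds formed (products):
    H-H: 2 × 431 = 862
    O=O: 1 × 515 = 515
    Σ(formed) = 1377 kJ
  ΔH_B = 1900 − 1377 = +523 kJ
ΔH_A − ΔH_B = −301 kJ, so reaction A has the more negative ΔH; |ΔH_A − ΔH_B| = 301 kJ.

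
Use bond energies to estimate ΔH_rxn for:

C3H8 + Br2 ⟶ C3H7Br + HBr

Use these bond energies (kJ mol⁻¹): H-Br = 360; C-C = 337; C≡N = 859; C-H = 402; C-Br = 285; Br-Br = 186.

Bonds broken (reactants):
  Br-Br: 1 × 186 = 186
  C-C: 2 × 337 = 674
  C-H: 8 × 402 = 3216
  Σ(broken) = 4076 kJ
Bonds formed (products):
  C-Br: 1 × 285 = 285
  C-C: 2 × 337 = 674
  C-H: 7 × 402 = 2814
  H-Br: 1 × 360 = 360
  Σ(formed) = 4133 kJ
ΔH = Σ(broken) − Σ(formed) = 4076 − 4133 = −57 kJ

ΔH ≈ −57 kJ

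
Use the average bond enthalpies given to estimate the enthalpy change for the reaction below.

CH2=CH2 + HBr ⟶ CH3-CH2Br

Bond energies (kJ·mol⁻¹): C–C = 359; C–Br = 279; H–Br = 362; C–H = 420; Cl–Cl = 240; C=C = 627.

ΔH ≈ −69 kJ

Bonds broken (reactants):
  C–H: 4 × 420 = 1680
  C=C: 1 × 627 = 627
  H–Br: 1 × 362 = 362
  Σ(broken) = 2669 kJ
Bonds formed (products):
  C–Br: 1 × 279 = 279
  C–C: 1 × 359 = 359
  C–H: 5 × 420 = 2100
  Σ(formed) = 2738 kJ
ΔH = Σ(broken) − Σ(formed) = 2669 − 2738 = −69 kJ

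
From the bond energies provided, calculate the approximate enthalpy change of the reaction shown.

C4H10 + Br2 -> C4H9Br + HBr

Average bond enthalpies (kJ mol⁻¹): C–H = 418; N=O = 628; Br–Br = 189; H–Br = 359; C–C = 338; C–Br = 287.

ΔH ≈ −39 kJ

Bonds broken (reactants):
  Br–Br: 1 × 189 = 189
  C–C: 3 × 338 = 1014
  C–H: 10 × 418 = 4180
  Σ(broken) = 5383 kJ
Bonds formed (products):
  C–Br: 1 × 287 = 287
  C–C: 3 × 338 = 1014
  C–H: 9 × 418 = 3762
  H–Br: 1 × 359 = 359
  Σ(formed) = 5422 kJ
ΔH = Σ(broken) − Σ(formed) = 5383 − 5422 = −39 kJ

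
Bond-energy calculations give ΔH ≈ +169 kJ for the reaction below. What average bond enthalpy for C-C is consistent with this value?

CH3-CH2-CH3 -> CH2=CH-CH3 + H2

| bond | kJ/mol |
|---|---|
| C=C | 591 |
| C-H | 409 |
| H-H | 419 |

D(C-C) ≈ 361 kJ/mol

Let D be the C-C bond energy.
Σ(broken) = 2×D + 8×409 = 3272 + 2D
Σ(formed) = 1×D + 6×409 + 1×591 + 1×419 = 3464 + D
ΔH = Σ(broken) − Σ(formed) = (3272 + 2D) − (3464 + D) = −192 + D
Setting this equal to +169 kJ gives D = 361 kJ/mol.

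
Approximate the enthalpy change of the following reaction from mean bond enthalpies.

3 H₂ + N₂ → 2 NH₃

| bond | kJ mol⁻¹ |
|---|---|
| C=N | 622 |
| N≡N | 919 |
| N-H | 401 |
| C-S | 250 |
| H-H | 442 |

ΔH ≈ −161 kJ

Bonds broken (reactants):
  H-H: 3 × 442 = 1326
  N≡N: 1 × 919 = 919
  Σ(broken) = 2245 kJ
Bonds formed (products):
  N-H: 6 × 401 = 2406
  Σ(formed) = 2406 kJ
ΔH = Σ(broken) − Σ(formed) = 2245 − 2406 = −161 kJ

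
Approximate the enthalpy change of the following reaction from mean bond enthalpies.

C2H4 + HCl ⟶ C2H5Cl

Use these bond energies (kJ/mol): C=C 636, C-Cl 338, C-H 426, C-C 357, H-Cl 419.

Bonds broken (reactants):
  C-H: 4 × 426 = 1704
  C=C: 1 × 636 = 636
  H-Cl: 1 × 419 = 419
  Σ(broken) = 2759 kJ
Bonds formed (products):
  C-C: 1 × 357 = 357
  C-Cl: 1 × 338 = 338
  C-H: 5 × 426 = 2130
  Σ(formed) = 2825 kJ
ΔH = Σ(broken) − Σ(formed) = 2759 − 2825 = −66 kJ

ΔH ≈ −66 kJ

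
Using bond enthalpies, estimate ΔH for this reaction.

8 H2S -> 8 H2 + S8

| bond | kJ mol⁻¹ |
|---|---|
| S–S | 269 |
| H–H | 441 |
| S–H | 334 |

ΔH ≈ −336 kJ

Bonds broken (reactants):
  S–H: 16 × 334 = 5344
  Σ(broken) = 5344 kJ
Bonds formed (products):
  H–H: 8 × 441 = 3528
  S–S: 8 × 269 = 2152
  Σ(formed) = 5680 kJ
ΔH = Σ(broken) − Σ(formed) = 5344 − 5680 = −336 kJ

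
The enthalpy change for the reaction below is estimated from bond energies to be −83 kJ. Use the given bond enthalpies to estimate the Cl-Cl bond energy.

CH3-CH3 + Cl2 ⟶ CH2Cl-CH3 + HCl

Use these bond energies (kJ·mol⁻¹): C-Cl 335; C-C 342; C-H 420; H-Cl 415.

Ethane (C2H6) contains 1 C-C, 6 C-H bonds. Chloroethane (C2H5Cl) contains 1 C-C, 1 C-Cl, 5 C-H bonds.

Let D be the Cl-Cl bond energy.
Σ(broken) = 1×342 + 6×420 + 1×D = 2862 + D
Σ(formed) = 1×342 + 1×335 + 5×420 + 1×415 = 3192
ΔH = Σ(broken) − Σ(formed) = (2862 + D) − (3192) = −330 + D
Setting this equal to −83 kJ gives D = 247 kJ/mol.

D(Cl-Cl) ≈ 247 kJ/mol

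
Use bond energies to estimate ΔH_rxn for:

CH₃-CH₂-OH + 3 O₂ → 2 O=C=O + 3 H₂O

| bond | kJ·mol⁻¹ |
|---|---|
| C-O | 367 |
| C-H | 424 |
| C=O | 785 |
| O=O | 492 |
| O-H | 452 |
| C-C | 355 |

ΔH ≈ −1082 kJ

Bonds broken (reactants):
  C-C: 1 × 355 = 355
  C-H: 5 × 424 = 2120
  C-O: 1 × 367 = 367
  O-H: 1 × 452 = 452
  O=O: 3 × 492 = 1476
  Σ(broken) = 4770 kJ
Bonds formed (products):
  C=O: 4 × 785 = 3140
  O-H: 6 × 452 = 2712
  Σ(formed) = 5852 kJ
ΔH = Σ(broken) − Σ(formed) = 4770 − 5852 = −1082 kJ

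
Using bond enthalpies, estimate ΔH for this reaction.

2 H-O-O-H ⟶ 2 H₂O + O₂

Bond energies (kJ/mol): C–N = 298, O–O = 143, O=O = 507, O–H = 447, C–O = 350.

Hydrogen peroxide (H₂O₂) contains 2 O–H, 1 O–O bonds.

Bonds broken (reactants):
  O–H: 4 × 447 = 1788
  O–O: 2 × 143 = 286
  Σ(broken) = 2074 kJ
Bonds formed (products):
  O–H: 4 × 447 = 1788
  O=O: 1 × 507 = 507
  Σ(formed) = 2295 kJ
ΔH = Σ(broken) − Σ(formed) = 2074 − 2295 = −221 kJ

ΔH ≈ −221 kJ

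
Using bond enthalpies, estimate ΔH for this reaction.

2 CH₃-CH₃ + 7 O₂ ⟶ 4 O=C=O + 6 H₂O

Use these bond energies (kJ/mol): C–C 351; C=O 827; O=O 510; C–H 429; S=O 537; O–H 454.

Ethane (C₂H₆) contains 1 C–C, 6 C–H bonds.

ΔH ≈ −2644 kJ

Bonds broken (reactants):
  C–C: 2 × 351 = 702
  C–H: 12 × 429 = 5148
  O=O: 7 × 510 = 3570
  Σ(broken) = 9420 kJ
Bonds formed (products):
  C=O: 8 × 827 = 6616
  O–H: 12 × 454 = 5448
  Σ(formed) = 12064 kJ
ΔH = Σ(broken) − Σ(formed) = 9420 − 12064 = −2644 kJ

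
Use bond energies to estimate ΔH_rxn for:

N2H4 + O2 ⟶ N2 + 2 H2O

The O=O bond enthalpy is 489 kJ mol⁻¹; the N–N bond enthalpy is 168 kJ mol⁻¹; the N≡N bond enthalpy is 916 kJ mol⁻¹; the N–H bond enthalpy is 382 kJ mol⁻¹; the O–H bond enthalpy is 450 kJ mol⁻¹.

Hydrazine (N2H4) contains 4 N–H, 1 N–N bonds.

ΔH ≈ −531 kJ

Bonds broken (reactants):
  N–H: 4 × 382 = 1528
  N–N: 1 × 168 = 168
  O=O: 1 × 489 = 489
  Σ(broken) = 2185 kJ
Bonds formed (products):
  N≡N: 1 × 916 = 916
  O–H: 4 × 450 = 1800
  Σ(formed) = 2716 kJ
ΔH = Σ(broken) − Σ(formed) = 2185 − 2716 = −531 kJ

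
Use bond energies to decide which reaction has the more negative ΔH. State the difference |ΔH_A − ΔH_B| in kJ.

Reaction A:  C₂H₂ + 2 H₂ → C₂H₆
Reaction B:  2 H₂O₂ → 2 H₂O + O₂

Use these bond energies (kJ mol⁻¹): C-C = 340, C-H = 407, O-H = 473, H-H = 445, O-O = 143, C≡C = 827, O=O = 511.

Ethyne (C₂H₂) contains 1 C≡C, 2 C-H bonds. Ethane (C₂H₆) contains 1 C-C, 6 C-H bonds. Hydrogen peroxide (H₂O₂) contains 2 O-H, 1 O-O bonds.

Reaction A, by 26 kJ

Reaction A:
  Bonds broken (reactants):
    C≡C: 1 × 827 = 827
    C-H: 2 × 407 = 814
    H-H: 2 × 445 = 890
    Σ(broken) = 2531 kJ
  Bonds formed (products):
    C-C: 1 × 340 = 340
    C-H: 6 × 407 = 2442
    Σ(formed) = 2782 kJ
  ΔH_A = 2531 − 2782 = −251 kJ
Reaction B:
  Bonds broken (reactants):
    O-H: 4 × 473 = 1892
    O-O: 2 × 143 = 286
    Σ(broken) = 2178 kJ
  Bonds formed (products):
    O-H: 4 × 473 = 1892
    O=O: 1 × 511 = 511
    Σ(formed) = 2403 kJ
  ΔH_B = 2178 − 2403 = −225 kJ
ΔH_A − ΔH_B = −26 kJ, so reaction A has the more negative ΔH; |ΔH_A − ΔH_B| = 26 kJ.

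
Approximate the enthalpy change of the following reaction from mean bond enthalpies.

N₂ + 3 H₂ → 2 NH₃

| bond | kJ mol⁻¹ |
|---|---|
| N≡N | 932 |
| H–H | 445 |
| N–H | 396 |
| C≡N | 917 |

ΔH ≈ −109 kJ

Bonds broken (reactants):
  H–H: 3 × 445 = 1335
  N≡N: 1 × 932 = 932
  Σ(broken) = 2267 kJ
Bonds formed (products):
  N–H: 6 × 396 = 2376
  Σ(formed) = 2376 kJ
ΔH = Σ(broken) − Σ(formed) = 2267 − 2376 = −109 kJ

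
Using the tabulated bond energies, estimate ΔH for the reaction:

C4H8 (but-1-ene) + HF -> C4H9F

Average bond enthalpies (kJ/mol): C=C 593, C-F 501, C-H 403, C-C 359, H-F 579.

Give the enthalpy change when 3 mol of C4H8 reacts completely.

ΔH = −273 kJ

Bonds broken (reactants):
  C-C: 2 × 359 = 718
  C-H: 8 × 403 = 3224
  C=C: 1 × 593 = 593
  H-F: 1 × 579 = 579
  Σ(broken) = 5114 kJ
Bonds formed (products):
  C-C: 3 × 359 = 1077
  C-F: 1 × 501 = 501
  C-H: 9 × 403 = 3627
  Σ(formed) = 5205 kJ
ΔH = Σ(broken) − Σ(formed) = 5114 − 5205 = −91 kJ
For 3× the reaction as written: 3 × (−91) = −273 kJ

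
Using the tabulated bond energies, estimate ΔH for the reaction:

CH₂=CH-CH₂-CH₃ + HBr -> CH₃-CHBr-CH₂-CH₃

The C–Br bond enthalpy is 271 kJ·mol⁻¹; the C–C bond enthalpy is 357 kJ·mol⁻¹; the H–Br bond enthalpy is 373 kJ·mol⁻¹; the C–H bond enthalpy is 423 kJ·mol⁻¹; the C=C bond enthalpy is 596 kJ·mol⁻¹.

ΔH ≈ −82 kJ

Bonds broken (reactants):
  C–C: 2 × 357 = 714
  C–H: 8 × 423 = 3384
  C=C: 1 × 596 = 596
  H–Br: 1 × 373 = 373
  Σ(broken) = 5067 kJ
Bonds formed (products):
  C–Br: 1 × 271 = 271
  C–C: 3 × 357 = 1071
  C–H: 9 × 423 = 3807
  Σ(formed) = 5149 kJ
ΔH = Σ(broken) − Σ(formed) = 5067 − 5149 = −82 kJ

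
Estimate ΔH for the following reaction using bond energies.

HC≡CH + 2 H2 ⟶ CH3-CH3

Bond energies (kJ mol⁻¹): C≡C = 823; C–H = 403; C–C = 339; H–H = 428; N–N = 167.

ΔH ≈ −272 kJ

Bonds broken (reactants):
  C≡C: 1 × 823 = 823
  C–H: 2 × 403 = 806
  H–H: 2 × 428 = 856
  Σ(broken) = 2485 kJ
Bonds formed (products):
  C–C: 1 × 339 = 339
  C–H: 6 × 403 = 2418
  Σ(formed) = 2757 kJ
ΔH = Σ(broken) − Σ(formed) = 2485 − 2757 = −272 kJ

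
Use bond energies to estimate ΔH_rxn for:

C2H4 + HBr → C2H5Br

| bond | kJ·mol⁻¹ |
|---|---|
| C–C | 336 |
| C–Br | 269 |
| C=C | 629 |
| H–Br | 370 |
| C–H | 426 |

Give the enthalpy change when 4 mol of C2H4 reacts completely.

Bonds broken (reactants):
  C–H: 4 × 426 = 1704
  C=C: 1 × 629 = 629
  H–Br: 1 × 370 = 370
  Σ(broken) = 2703 kJ
Bonds formed (products):
  C–Br: 1 × 269 = 269
  C–C: 1 × 336 = 336
  C–H: 5 × 426 = 2130
  Σ(formed) = 2735 kJ
ΔH = Σ(broken) − Σ(formed) = 2703 − 2735 = −32 kJ
For 4× the reaction as written: 4 × (−32) = −128 kJ

ΔH = −128 kJ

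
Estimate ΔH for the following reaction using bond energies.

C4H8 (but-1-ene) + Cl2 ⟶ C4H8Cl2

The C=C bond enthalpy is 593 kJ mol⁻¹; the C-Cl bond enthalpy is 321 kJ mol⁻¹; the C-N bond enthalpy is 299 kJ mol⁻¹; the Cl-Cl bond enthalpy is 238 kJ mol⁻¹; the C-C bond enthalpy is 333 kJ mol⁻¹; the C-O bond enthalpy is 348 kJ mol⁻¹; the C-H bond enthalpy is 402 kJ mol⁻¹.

Bonds broken (reactants):
  C-C: 2 × 333 = 666
  C-H: 8 × 402 = 3216
  C=C: 1 × 593 = 593
  Cl-Cl: 1 × 238 = 238
  Σ(broken) = 4713 kJ
Bonds formed (products):
  C-C: 3 × 333 = 999
  C-Cl: 2 × 321 = 642
  C-H: 8 × 402 = 3216
  Σ(formed) = 4857 kJ
ΔH = Σ(broken) − Σ(formed) = 4713 − 4857 = −144 kJ

ΔH ≈ −144 kJ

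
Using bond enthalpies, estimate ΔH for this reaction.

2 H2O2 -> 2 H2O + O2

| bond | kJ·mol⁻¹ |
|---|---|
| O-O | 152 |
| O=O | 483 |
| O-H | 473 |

ΔH ≈ −179 kJ

Bonds broken (reactants):
  O-H: 4 × 473 = 1892
  O-O: 2 × 152 = 304
  Σ(broken) = 2196 kJ
Bonds formed (products):
  O-H: 4 × 473 = 1892
  O=O: 1 × 483 = 483
  Σ(formed) = 2375 kJ
ΔH = Σ(broken) − Σ(formed) = 2196 − 2375 = −179 kJ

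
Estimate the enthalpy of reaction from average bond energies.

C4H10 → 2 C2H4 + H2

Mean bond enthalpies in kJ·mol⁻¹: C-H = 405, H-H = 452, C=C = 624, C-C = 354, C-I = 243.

ΔH ≈ +172 kJ

Bonds broken (reactants):
  C-C: 3 × 354 = 1062
  C-H: 10 × 405 = 4050
  Σ(broken) = 5112 kJ
Bonds formed (products):
  C-H: 8 × 405 = 3240
  C=C: 2 × 624 = 1248
  H-H: 1 × 452 = 452
  Σ(formed) = 4940 kJ
ΔH = Σ(broken) − Σ(formed) = 5112 − 4940 = +172 kJ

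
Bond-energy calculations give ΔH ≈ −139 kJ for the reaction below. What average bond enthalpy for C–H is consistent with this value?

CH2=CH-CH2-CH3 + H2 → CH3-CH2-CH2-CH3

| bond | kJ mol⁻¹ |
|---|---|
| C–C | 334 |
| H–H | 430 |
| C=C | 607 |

Let D be the C–H bond energy.
Σ(broken) = 2×334 + 8×D + 1×607 + 1×430 = 1705 + 8D
Σ(formed) = 3×334 + 10×D = 1002 + 10D
ΔH = Σ(broken) − Σ(formed) = (1705 + 8D) − (1002 + 10D) = +703 − 2D
Setting this equal to −139 kJ gives 2D = 842, so D = 421 kJ/mol.

D(C–H) ≈ 421 kJ/mol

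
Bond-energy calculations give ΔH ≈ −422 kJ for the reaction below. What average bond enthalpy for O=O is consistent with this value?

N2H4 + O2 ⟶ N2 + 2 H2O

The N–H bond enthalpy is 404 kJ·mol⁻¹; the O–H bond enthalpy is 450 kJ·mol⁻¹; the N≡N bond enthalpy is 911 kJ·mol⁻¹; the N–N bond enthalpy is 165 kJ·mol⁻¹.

D(O=O) ≈ 508 kJ/mol

Let D be the O=O bond energy.
Σ(broken) = 4×404 + 1×165 + 1×D = 1781 + D
Σ(formed) = 1×911 + 4×450 = 2711
ΔH = Σ(broken) − Σ(formed) = (1781 + D) − (2711) = −930 + D
Setting this equal to −422 kJ gives D = 508 kJ/mol.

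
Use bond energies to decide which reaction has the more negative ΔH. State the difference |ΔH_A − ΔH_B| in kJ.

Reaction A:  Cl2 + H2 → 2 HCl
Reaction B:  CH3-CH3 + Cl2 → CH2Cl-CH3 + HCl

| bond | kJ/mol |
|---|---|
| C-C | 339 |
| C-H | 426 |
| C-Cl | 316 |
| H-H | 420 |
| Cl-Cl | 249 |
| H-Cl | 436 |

Reaction A:
  Bonds broken (reactants):
    Cl-Cl: 1 × 249 = 249
    H-H: 1 × 420 = 420
    Σ(broken) = 669 kJ
  Bonds formed (products):
    H-Cl: 2 × 436 = 872
    Σ(formed) = 872 kJ
  ΔH_A = 669 − 872 = −203 kJ
Reaction B:
  Bonds broken (reactants):
    C-C: 1 × 339 = 339
    C-H: 6 × 426 = 2556
    Cl-Cl: 1 × 249 = 249
    Σ(broken) = 3144 kJ
  Bonds formed (products):
    C-C: 1 × 339 = 339
    C-Cl: 1 × 316 = 316
    C-H: 5 × 426 = 2130
    H-Cl: 1 × 436 = 436
    Σ(formed) = 3221 kJ
  ΔH_B = 3144 − 3221 = −77 kJ
ΔH_A − ΔH_B = −126 kJ, so reaction A has the more negative ΔH; |ΔH_A − ΔH_B| = 126 kJ.

Reaction A, by 126 kJ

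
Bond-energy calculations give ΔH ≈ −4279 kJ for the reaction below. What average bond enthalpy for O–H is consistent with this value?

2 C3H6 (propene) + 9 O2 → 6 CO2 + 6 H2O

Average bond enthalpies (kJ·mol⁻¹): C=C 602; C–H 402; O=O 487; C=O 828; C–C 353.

Let D be the O–H bond energy.
Σ(broken) = 2×353 + 12×402 + 2×602 + 9×487 = 11117
Σ(formed) = 12×828 + 12×D = 9936 + 12D
ΔH = Σ(broken) − Σ(formed) = (11117) − (9936 + 12D) = +1181 − 12D
Setting this equal to −4279 kJ gives 12D = 5460, so D = 455 kJ/mol.

D(O–H) ≈ 455 kJ/mol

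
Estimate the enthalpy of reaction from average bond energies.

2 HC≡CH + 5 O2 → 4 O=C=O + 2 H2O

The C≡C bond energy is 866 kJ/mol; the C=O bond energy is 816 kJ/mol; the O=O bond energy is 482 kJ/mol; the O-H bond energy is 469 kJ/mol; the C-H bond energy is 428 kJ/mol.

Bonds broken (reactants):
  C≡C: 2 × 866 = 1732
  C-H: 4 × 428 = 1712
  O=O: 5 × 482 = 2410
  Σ(broken) = 5854 kJ
Bonds formed (products):
  C=O: 8 × 816 = 6528
  O-H: 4 × 469 = 1876
  Σ(formed) = 8404 kJ
ΔH = Σ(broken) − Σ(formed) = 5854 − 8404 = −2550 kJ

ΔH ≈ −2550 kJ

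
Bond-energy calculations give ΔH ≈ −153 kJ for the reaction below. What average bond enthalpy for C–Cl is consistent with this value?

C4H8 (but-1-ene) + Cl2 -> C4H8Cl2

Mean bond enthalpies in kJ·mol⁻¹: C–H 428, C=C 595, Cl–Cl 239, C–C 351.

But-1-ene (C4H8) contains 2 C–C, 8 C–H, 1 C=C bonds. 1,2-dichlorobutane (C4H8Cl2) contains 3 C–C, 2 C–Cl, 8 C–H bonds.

Let D be the C–Cl bond energy.
Σ(broken) = 2×351 + 8×428 + 1×595 + 1×239 = 4960
Σ(formed) = 3×351 + 2×D + 8×428 = 4477 + 2D
ΔH = Σ(broken) − Σ(formed) = (4960) − (4477 + 2D) = +483 − 2D
Setting this equal to −153 kJ gives 2D = 636, so D = 318 kJ/mol.

D(C–Cl) ≈ 318 kJ/mol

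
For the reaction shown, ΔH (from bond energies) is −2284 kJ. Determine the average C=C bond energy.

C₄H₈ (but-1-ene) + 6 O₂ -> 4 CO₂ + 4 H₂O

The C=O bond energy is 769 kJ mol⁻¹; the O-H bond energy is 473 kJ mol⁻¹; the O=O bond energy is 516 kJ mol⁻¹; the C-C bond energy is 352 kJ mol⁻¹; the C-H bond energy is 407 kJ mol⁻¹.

D(C=C) ≈ 596 kJ/mol

Let D be the C=C bond energy.
Σ(broken) = 2×352 + 8×407 + 1×D + 6×516 = 7056 + D
Σ(formed) = 8×769 + 8×473 = 9936
ΔH = Σ(broken) − Σ(formed) = (7056 + D) − (9936) = −2880 + D
Setting this equal to −2284 kJ gives D = 596 kJ/mol.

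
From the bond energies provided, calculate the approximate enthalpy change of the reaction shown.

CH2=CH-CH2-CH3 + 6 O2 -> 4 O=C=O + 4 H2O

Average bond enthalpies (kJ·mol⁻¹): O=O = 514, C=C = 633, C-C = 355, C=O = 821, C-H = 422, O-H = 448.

Bonds broken (reactants):
  C-C: 2 × 355 = 710
  C-H: 8 × 422 = 3376
  C=C: 1 × 633 = 633
  O=O: 6 × 514 = 3084
  Σ(broken) = 7803 kJ
Bonds formed (products):
  C=O: 8 × 821 = 6568
  O-H: 8 × 448 = 3584
  Σ(formed) = 10152 kJ
ΔH = Σ(broken) − Σ(formed) = 7803 − 10152 = −2349 kJ

ΔH ≈ −2349 kJ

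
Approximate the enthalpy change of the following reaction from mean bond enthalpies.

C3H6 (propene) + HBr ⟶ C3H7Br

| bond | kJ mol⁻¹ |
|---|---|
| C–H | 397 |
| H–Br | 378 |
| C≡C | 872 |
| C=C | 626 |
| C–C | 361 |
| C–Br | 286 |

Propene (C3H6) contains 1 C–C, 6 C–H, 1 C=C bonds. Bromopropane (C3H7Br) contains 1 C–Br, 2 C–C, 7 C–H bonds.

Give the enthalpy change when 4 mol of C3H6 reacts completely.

Bonds broken (reactants):
  C–C: 1 × 361 = 361
  C–H: 6 × 397 = 2382
  C=C: 1 × 626 = 626
  H–Br: 1 × 378 = 378
  Σ(broken) = 3747 kJ
Bonds formed (products):
  C–Br: 1 × 286 = 286
  C–C: 2 × 361 = 722
  C–H: 7 × 397 = 2779
  Σ(formed) = 3787 kJ
ΔH = Σ(broken) − Σ(formed) = 3747 − 3787 = −40 kJ
For 4× the reaction as written: 4 × (−40) = −160 kJ

ΔH = −160 kJ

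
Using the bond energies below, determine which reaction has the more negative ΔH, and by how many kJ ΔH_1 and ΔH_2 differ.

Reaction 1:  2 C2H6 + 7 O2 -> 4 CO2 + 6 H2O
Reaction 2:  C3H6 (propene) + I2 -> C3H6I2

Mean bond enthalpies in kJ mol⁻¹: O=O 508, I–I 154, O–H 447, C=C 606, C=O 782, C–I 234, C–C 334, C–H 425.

Reaction 1:
  Bonds broken (reactants):
    C–C: 2 × 334 = 668
    C–H: 12 × 425 = 5100
    O=O: 7 × 508 = 3556
    Σ(broken) = 9324 kJ
  Bonds formed (products):
    C=O: 8 × 782 = 6256
    O–H: 12 × 447 = 5364
    Σ(formed) = 11620 kJ
  ΔH_1 = 9324 − 11620 = −2296 kJ
Reaction 2:
  Bonds broken (reactants):
    C–C: 1 × 334 = 334
    C–H: 6 × 425 = 2550
    C=C: 1 × 606 = 606
    I–I: 1 × 154 = 154
    Σ(broken) = 3644 kJ
  Bonds formed (products):
    C–C: 2 × 334 = 668
    C–H: 6 × 425 = 2550
    C–I: 2 × 234 = 468
    Σ(formed) = 3686 kJ
  ΔH_2 = 3644 − 3686 = −42 kJ
ΔH_1 − ΔH_2 = −2254 kJ, so reaction 1 has the more negative ΔH; |ΔH_1 − ΔH_2| = 2254 kJ.

Reaction 1, by 2254 kJ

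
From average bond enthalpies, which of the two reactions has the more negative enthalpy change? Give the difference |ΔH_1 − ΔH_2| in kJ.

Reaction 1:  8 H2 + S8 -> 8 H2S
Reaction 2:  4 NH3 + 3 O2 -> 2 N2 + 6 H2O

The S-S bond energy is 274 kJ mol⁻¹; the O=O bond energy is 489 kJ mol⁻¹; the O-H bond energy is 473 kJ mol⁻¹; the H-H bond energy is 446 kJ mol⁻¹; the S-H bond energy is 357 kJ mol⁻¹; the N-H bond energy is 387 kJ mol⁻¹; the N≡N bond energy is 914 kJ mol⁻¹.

Reaction 1:
  Bonds broken (reactants):
    H-H: 8 × 446 = 3568
    S-S: 8 × 274 = 2192
    Σ(broken) = 5760 kJ
  Bonds formed (products):
    S-H: 16 × 357 = 5712
    Σ(formed) = 5712 kJ
  ΔH_1 = 5760 − 5712 = +48 kJ
Reaction 2:
  Bonds broken (reactants):
    N-H: 12 × 387 = 4644
    O=O: 3 × 489 = 1467
    Σ(broken) = 6111 kJ
  Bonds formed (products):
    N≡N: 2 × 914 = 1828
    O-H: 12 × 473 = 5676
    Σ(formed) = 7504 kJ
  ΔH_2 = 6111 − 7504 = −1393 kJ
ΔH_1 − ΔH_2 = +1441 kJ, so reaction 2 has the more negative ΔH; |ΔH_1 − ΔH_2| = 1441 kJ.

Reaction 2, by 1441 kJ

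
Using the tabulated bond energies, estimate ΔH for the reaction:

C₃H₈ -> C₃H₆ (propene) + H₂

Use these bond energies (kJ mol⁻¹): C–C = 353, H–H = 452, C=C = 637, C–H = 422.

ΔH ≈ +108 kJ

Bonds broken (reactants):
  C–C: 2 × 353 = 706
  C–H: 8 × 422 = 3376
  Σ(broken) = 4082 kJ
Bonds formed (products):
  C–C: 1 × 353 = 353
  C–H: 6 × 422 = 2532
  C=C: 1 × 637 = 637
  H–H: 1 × 452 = 452
  Σ(formed) = 3974 kJ
ΔH = Σ(broken) − Σ(formed) = 4082 − 3974 = +108 kJ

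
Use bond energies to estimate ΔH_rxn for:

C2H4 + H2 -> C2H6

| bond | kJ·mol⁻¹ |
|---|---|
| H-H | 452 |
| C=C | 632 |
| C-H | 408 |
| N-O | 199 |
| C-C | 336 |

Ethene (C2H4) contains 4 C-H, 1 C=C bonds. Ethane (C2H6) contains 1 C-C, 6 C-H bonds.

ΔH ≈ −68 kJ

Bonds broken (reactants):
  C-H: 4 × 408 = 1632
  C=C: 1 × 632 = 632
  H-H: 1 × 452 = 452
  Σ(broken) = 2716 kJ
Bonds formed (products):
  C-C: 1 × 336 = 336
  C-H: 6 × 408 = 2448
  Σ(formed) = 2784 kJ
ΔH = Σ(broken) − Σ(formed) = 2716 − 2784 = −68 kJ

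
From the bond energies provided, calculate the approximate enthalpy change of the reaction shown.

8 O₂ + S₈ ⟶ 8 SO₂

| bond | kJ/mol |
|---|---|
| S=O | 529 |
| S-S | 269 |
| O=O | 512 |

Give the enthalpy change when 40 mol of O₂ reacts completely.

ΔH = −11080 kJ

Bonds broken (reactants):
  O=O: 8 × 512 = 4096
  S-S: 8 × 269 = 2152
  Σ(broken) = 6248 kJ
Bonds formed (products):
  S=O: 16 × 529 = 8464
  Σ(formed) = 8464 kJ
ΔH = Σ(broken) − Σ(formed) = 6248 − 8464 = −2216 kJ
For 5× the reaction as written: 5 × (−2216) = −11080 kJ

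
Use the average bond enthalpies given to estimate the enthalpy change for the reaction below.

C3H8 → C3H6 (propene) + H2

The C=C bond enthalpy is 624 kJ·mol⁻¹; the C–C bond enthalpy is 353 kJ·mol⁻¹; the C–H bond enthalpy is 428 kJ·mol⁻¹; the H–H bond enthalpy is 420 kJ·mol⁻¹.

Bonds broken (reactants):
  C–C: 2 × 353 = 706
  C–H: 8 × 428 = 3424
  Σ(broken) = 4130 kJ
Bonds formed (products):
  C–C: 1 × 353 = 353
  C–H: 6 × 428 = 2568
  C=C: 1 × 624 = 624
  H–H: 1 × 420 = 420
  Σ(formed) = 3965 kJ
ΔH = Σ(broken) − Σ(formed) = 4130 − 3965 = +165 kJ

ΔH ≈ +165 kJ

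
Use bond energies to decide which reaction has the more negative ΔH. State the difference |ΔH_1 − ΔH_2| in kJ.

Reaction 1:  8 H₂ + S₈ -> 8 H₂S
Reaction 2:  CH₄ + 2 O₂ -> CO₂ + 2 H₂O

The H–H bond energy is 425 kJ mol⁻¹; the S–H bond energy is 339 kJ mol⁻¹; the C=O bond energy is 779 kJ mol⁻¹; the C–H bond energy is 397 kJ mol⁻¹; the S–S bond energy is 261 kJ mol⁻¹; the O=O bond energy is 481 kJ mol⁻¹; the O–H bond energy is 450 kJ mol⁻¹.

Reaction 2, by 872 kJ

Reaction 1:
  Bonds broken (reactants):
    H–H: 8 × 425 = 3400
    S–S: 8 × 261 = 2088
    Σ(broken) = 5488 kJ
  Bonds formed (products):
    S–H: 16 × 339 = 5424
    Σ(formed) = 5424 kJ
  ΔH_1 = 5488 − 5424 = +64 kJ
Reaction 2:
  Bonds broken (reactants):
    C–H: 4 × 397 = 1588
    O=O: 2 × 481 = 962
    Σ(broken) = 2550 kJ
  Bonds formed (products):
    C=O: 2 × 779 = 1558
    O–H: 4 × 450 = 1800
    Σ(formed) = 3358 kJ
  ΔH_2 = 2550 − 3358 = −808 kJ
ΔH_1 − ΔH_2 = +872 kJ, so reaction 2 has the more negative ΔH; |ΔH_1 − ΔH_2| = 872 kJ.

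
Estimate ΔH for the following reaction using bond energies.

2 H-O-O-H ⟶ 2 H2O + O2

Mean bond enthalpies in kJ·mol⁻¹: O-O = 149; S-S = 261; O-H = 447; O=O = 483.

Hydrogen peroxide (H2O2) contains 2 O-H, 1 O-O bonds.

ΔH ≈ −185 kJ

Bonds broken (reactants):
  O-H: 4 × 447 = 1788
  O-O: 2 × 149 = 298
  Σ(broken) = 2086 kJ
Bonds formed (products):
  O-H: 4 × 447 = 1788
  O=O: 1 × 483 = 483
  Σ(formed) = 2271 kJ
ΔH = Σ(broken) − Σ(formed) = 2086 − 2271 = −185 kJ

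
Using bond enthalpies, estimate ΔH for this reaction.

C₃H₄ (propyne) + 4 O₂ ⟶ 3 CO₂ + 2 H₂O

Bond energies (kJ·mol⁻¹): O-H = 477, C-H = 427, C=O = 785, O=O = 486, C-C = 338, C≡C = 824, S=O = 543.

ΔH ≈ −1804 kJ

Bonds broken (reactants):
  C≡C: 1 × 824 = 824
  C-C: 1 × 338 = 338
  C-H: 4 × 427 = 1708
  O=O: 4 × 486 = 1944
  Σ(broken) = 4814 kJ
Bonds formed (products):
  C=O: 6 × 785 = 4710
  O-H: 4 × 477 = 1908
  Σ(formed) = 6618 kJ
ΔH = Σ(broken) − Σ(formed) = 4814 − 6618 = −1804 kJ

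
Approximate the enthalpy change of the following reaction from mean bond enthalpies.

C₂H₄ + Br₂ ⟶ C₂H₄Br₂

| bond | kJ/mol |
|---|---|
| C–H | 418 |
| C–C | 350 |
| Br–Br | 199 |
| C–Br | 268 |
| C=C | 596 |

ΔH ≈ −91 kJ

Bonds broken (reactants):
  Br–Br: 1 × 199 = 199
  C–H: 4 × 418 = 1672
  C=C: 1 × 596 = 596
  Σ(broken) = 2467 kJ
Bonds formed (products):
  C–Br: 2 × 268 = 536
  C–C: 1 × 350 = 350
  C–H: 4 × 418 = 1672
  Σ(formed) = 2558 kJ
ΔH = Σ(broken) − Σ(formed) = 2467 − 2558 = −91 kJ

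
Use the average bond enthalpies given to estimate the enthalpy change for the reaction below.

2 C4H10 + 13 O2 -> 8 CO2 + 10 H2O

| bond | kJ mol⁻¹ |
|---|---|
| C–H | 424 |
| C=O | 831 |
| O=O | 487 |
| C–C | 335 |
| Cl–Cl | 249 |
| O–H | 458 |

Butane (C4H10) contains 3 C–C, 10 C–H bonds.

Bonds broken (reactants):
  C–C: 6 × 335 = 2010
  C–H: 20 × 424 = 8480
  O=O: 13 × 487 = 6331
  Σ(broken) = 16821 kJ
Bonds formed (products):
  C=O: 16 × 831 = 13296
  O–H: 20 × 458 = 9160
  Σ(formed) = 22456 kJ
ΔH = Σ(broken) − Σ(formed) = 16821 − 22456 = −5635 kJ

ΔH ≈ −5635 kJ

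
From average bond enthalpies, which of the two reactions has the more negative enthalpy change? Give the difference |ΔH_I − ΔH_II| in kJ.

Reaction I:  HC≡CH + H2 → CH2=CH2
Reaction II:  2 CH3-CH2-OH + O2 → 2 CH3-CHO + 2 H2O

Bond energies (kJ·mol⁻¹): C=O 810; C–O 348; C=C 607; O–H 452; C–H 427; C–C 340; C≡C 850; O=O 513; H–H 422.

Reaction I:
  Bonds broken (reactants):
    C≡C: 1 × 850 = 850
    C–H: 2 × 427 = 854
    H–H: 1 × 422 = 422
    Σ(broken) = 2126 kJ
  Bonds formed (products):
    C–H: 4 × 427 = 1708
    C=C: 1 × 607 = 607
    Σ(formed) = 2315 kJ
  ΔH_I = 2126 − 2315 = −189 kJ
Reaction II:
  Bonds broken (reactants):
    C–C: 2 × 340 = 680
    C–H: 10 × 427 = 4270
    C–O: 2 × 348 = 696
    O–H: 2 × 452 = 904
    O=O: 1 × 513 = 513
    Σ(broken) = 7063 kJ
  Bonds formed (products):
    C–C: 2 × 340 = 680
    C–H: 8 × 427 = 3416
    C=O: 2 × 810 = 1620
    O–H: 4 × 452 = 1808
    Σ(formed) = 7524 kJ
  ΔH_II = 7063 − 7524 = −461 kJ
ΔH_I − ΔH_II = +272 kJ, so reaction II has the more negative ΔH; |ΔH_I − ΔH_II| = 272 kJ.

Reaction II, by 272 kJ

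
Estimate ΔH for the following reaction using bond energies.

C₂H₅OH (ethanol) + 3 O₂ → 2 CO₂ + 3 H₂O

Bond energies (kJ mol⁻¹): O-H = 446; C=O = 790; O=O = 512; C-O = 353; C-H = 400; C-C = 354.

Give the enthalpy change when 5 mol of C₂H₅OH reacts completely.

Bonds broken (reactants):
  C-C: 1 × 354 = 354
  C-H: 5 × 400 = 2000
  C-O: 1 × 353 = 353
  O-H: 1 × 446 = 446
  O=O: 3 × 512 = 1536
  Σ(broken) = 4689 kJ
Bonds formed (products):
  C=O: 4 × 790 = 3160
  O-H: 6 × 446 = 2676
  Σ(formed) = 5836 kJ
ΔH = Σ(broken) − Σ(formed) = 4689 − 5836 = −1147 kJ
For 5× the reaction as written: 5 × (−1147) = −5735 kJ

ΔH = −5735 kJ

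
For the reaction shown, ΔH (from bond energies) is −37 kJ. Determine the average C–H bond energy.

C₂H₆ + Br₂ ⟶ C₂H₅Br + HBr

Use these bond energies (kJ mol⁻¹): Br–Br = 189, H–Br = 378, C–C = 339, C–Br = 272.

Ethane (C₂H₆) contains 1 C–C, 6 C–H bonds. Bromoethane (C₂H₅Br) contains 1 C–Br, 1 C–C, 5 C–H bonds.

D(C–H) ≈ 424 kJ/mol

Let D be the C–H bond energy.
Σ(broken) = 1×189 + 1×339 + 6×D = 528 + 6D
Σ(formed) = 1×272 + 1×339 + 5×D + 1×378 = 989 + 5D
ΔH = Σ(broken) − Σ(formed) = (528 + 6D) − (989 + 5D) = −461 + D
Setting this equal to −37 kJ gives D = 424 kJ/mol.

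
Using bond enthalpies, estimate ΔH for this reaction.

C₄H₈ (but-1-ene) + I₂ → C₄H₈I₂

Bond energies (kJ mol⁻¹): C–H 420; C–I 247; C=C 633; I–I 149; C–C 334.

ΔH ≈ −46 kJ

Bonds broken (reactants):
  C–C: 2 × 334 = 668
  C–H: 8 × 420 = 3360
  C=C: 1 × 633 = 633
  I–I: 1 × 149 = 149
  Σ(broken) = 4810 kJ
Bonds formed (products):
  C–C: 3 × 334 = 1002
  C–H: 8 × 420 = 3360
  C–I: 2 × 247 = 494
  Σ(formed) = 4856 kJ
ΔH = Σ(broken) − Σ(formed) = 4810 − 4856 = −46 kJ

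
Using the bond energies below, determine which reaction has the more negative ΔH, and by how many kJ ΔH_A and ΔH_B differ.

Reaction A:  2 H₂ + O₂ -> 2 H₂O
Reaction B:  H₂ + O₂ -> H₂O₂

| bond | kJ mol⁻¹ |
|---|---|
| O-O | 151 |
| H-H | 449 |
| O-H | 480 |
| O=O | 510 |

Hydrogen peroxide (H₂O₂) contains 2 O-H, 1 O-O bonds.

Reaction A, by 360 kJ

Reaction A:
  Bonds broken (reactants):
    H-H: 2 × 449 = 898
    O=O: 1 × 510 = 510
    Σ(broken) = 1408 kJ
  Bonds formed (products):
    O-H: 4 × 480 = 1920
    Σ(formed) = 1920 kJ
  ΔH_A = 1408 − 1920 = −512 kJ
Reaction B:
  Bonds broken (reactants):
    H-H: 1 × 449 = 449
    O=O: 1 × 510 = 510
    Σ(broken) = 959 kJ
  Bonds formed (products):
    O-H: 2 × 480 = 960
    O-O: 1 × 151 = 151
    Σ(formed) = 1111 kJ
  ΔH_B = 959 − 1111 = −152 kJ
ΔH_A − ΔH_B = −360 kJ, so reaction A has the more negative ΔH; |ΔH_A − ΔH_B| = 360 kJ.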